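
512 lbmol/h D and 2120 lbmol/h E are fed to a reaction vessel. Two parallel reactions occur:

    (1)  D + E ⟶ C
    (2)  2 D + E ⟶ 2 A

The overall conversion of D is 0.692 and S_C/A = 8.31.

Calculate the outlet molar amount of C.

316 lbmol/h

Conversion of D: D consumed = 0.692 × 512 = 354.3 lbmol/h = 1ξ₁ + 2ξ₂.
Selectivity: 1ξ₁ / (2ξ₂) = 8.31 → ξ₁ = 16.62 ξ₂.
Substitute: (1·16.62 + 2) ξ₂ = 354.3 → ξ₂ = 19.03 lbmol/h, ξ₁ = 316.2 lbmol/h.
Outlet amounts (n = n₀ + Σ ν·ξ):
  D: 512 − 1(316.2) − 2(19.03) = 157.7
  E: 2120 − 1(316.2) − 1(19.03) = 1785
  C: 0 + 1(316.2) = 316.2
  A: 0 + 2(19.03) = 38.06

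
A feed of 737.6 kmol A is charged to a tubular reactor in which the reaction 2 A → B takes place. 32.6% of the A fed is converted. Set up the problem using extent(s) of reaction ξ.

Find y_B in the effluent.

0.195

A reacted = 0.326 × 737.6 = 240.5 kmol; ν_A = −2, so ξ = 240.5/2 = 120.2 kmol.
Outlet amounts (n = n₀ + ν ξ):
  A: 737.6 − 2(120.2) = 497.1
  B: 0 + 1(120.2) = 120.2
Total out = 617.4 kmol; y_B = 120.2 / 617.4 = 0.1947.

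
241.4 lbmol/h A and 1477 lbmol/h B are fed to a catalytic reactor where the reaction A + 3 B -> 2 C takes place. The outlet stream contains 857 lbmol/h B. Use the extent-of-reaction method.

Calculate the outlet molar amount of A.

For B: n = n₀ − 3ξ → 857 = 1477 − 3ξ, giving ξ = 206.7 lbmol/h.
Outlet amounts (n = n₀ + ν ξ):
  A: 241.4 − 1(206.7) = 34.73
  B: 1477 − 3(206.7) = 857
  C: 0 + 2(206.7) = 413.3

34.7 lbmol/h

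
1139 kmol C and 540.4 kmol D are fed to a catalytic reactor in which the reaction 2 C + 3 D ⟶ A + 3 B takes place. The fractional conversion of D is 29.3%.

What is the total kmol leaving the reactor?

D reacted = 0.293 × 540.4 = 158.3 kmol; ν_D = −3, so ξ = 158.3/3 = 52.78 kmol.
Outlet amounts (n = n₀ + ν ξ):
  C: 1139 − 2(52.78) = 1033
  D: 540.4 − 3(52.78) = 382.1
  A: 0 + 1(52.78) = 52.78
  B: 0 + 3(52.78) = 158.3
Total out = 1033 + 382.1 + 52.78 + 158.3 = 1627 kmol.

1630 kmol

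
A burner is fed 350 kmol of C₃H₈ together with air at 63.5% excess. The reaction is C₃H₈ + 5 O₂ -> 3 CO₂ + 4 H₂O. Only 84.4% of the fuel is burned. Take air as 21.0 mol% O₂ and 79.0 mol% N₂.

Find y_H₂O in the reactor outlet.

Stoichiometric O₂ = 5 × 350 = 1750 kmol; O₂ fed = 1750 × 1.635 = 2861 kmol.
N₂ fed = 2861 × 79/21 = 10760 kmol.
Fuel reacted = 0.844 × 350 → ξ = 295.4 kmol.
Outlet (n = n₀ + ν ξ):
  C₃H₈: 350 − 1(295.4) = 54.6
  O₂: 2861 − 5(295.4) = 1384
  N₂: 10760 (inert)
  CO₂: 0 + 3(295.4) = 886.2
  H₂O: 0 + 4(295.4) = 1182
Total out = 14270 kmol; y_H₂O = 1182 / 14270 = 0.0828.

0.0828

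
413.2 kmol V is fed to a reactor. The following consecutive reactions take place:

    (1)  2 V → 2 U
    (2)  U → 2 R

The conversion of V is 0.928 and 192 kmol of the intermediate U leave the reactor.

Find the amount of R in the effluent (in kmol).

Conversion of V: V consumed = 2ξ₁ = 0.928 × 413.2 → ξ₁ = 191.7 kmol.
U balance: n_U = 0 + 2ξ₁ − 1ξ₂ = 192 → ξ₂ = (2·191.7 − 192)/1 = 191.4 kmol.
Outlet amounts (n = n₀ + Σ ν·ξ):
  V: 413.2 − 2(191.7) = 29.75
  U: 0 + 2(191.7) − 1(191.4) = 192
  R: 0 + 2(191.4) = 382.9

383 kmol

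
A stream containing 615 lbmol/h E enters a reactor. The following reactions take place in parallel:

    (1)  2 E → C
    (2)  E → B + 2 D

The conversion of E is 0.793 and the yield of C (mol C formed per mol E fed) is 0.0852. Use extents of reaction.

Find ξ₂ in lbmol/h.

ξ₂ = 383 lbmol/h

Yield of C: 1ξ₁ / 615 = 0.0852 → ξ₁ = 52.4 lbmol/h.
Conversion of E: 2ξ₁ + 1ξ₂ = 0.793 × 615 = 487.7 → ξ₂ = 382.9 lbmol/h.
Outlet amounts (n = n₀ + Σ ν·ξ):
  E: 615 − 2(52.4) − 1(382.9) = 127.3
  C: 0 + 1(52.4) = 52.4
  B: 0 + 1(382.9) = 382.9
  D: 0 + 2(382.9) = 765.8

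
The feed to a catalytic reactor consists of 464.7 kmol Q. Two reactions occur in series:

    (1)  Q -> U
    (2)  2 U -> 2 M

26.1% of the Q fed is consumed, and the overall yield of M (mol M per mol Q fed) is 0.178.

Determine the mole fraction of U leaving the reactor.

Conversion of Q: Q consumed = 1ξ₁ = 0.261 × 464.7 → ξ₁ = 121.3 kmol.
Yield of M: 2ξ₂ / 464.7 = 0.178 → ξ₂ = 41.36 kmol.
Outlet amounts (n = n₀ + Σ ν·ξ):
  Q: 464.7 − 1(121.3) = 343.4
  U: 0 + 1(121.3) − 2(41.36) = 38.57
  M: 0 + 2(41.36) = 82.72
Total out = 464.7 kmol; y_U = 38.57 / 464.7 = 0.083.

0.083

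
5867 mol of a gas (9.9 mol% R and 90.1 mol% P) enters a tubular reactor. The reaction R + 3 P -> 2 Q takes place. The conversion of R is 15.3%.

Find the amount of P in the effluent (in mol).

5020 mol

R reacted = 0.153 × 580.8 = 88.87 mol; ν_R = −1, so ξ = 88.87/1 = 88.87 mol.
Outlet amounts (n = n₀ + ν ξ):
  R: 580.8 − 1(88.87) = 492
  P: 5286 − 3(88.87) = 5020
  Q: 0 + 2(88.87) = 177.7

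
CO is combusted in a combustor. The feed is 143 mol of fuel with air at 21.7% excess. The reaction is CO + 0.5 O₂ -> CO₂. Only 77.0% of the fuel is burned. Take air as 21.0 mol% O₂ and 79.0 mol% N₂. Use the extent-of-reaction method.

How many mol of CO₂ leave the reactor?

110 mol

Stoichiometric O₂ = 0.5 × 143 = 71.5 mol; O₂ fed = 71.5 × 1.217 = 87.02 mol.
N₂ fed = 87.02 × 79/21 = 327.3 mol.
Fuel reacted = 0.77 × 143 → ξ = 110.1 mol.
Outlet (n = n₀ + ν ξ):
  CO: 143 − 1(110.1) = 32.89
  O₂: 87.02 − 0.5(110.1) = 31.96
  N₂: 327.3 (inert)
  CO₂: 0 + 1(110.1) = 110.1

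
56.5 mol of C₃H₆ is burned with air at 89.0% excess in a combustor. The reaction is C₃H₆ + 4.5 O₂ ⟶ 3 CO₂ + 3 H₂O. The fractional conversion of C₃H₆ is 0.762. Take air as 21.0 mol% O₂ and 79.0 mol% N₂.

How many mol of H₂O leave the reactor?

129 mol

Stoichiometric O₂ = 4.5 × 56.5 = 254.2 mol; O₂ fed = 254.2 × 1.890 = 480.5 mol.
N₂ fed = 480.5 × 79/21 = 1808 mol.
Fuel reacted = 0.762 × 56.5 → ξ = 43.05 mol.
Outlet (n = n₀ + ν ξ):
  C₃H₆: 56.5 − 1(43.05) = 13.45
  O₂: 480.5 − 4.5(43.05) = 286.8
  N₂: 1808 (inert)
  CO₂: 0 + 3(43.05) = 129.2
  H₂O: 0 + 3(43.05) = 129.2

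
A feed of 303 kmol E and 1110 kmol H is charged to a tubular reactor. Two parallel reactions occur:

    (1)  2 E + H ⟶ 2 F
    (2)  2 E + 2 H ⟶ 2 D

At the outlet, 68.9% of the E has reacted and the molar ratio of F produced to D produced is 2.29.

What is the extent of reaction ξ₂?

ξ₂ = 31.7 kmol

Conversion of E: E consumed = 0.689 × 303 = 208.8 kmol = 2ξ₁ + 2ξ₂.
Selectivity: 2ξ₁ / (2ξ₂) = 2.29 → ξ₁ = 2.29 ξ₂.
Substitute: (2·2.29 + 2) ξ₂ = 208.8 → ξ₂ = 31.73 kmol, ξ₁ = 72.66 kmol.
Outlet amounts (n = n₀ + Σ ν·ξ):
  E: 303 − 2(72.66) − 2(31.73) = 94.23
  H: 1110 − 1(72.66) − 2(31.73) = 973.9
  F: 0 + 2(72.66) = 145.3
  D: 0 + 2(31.73) = 63.46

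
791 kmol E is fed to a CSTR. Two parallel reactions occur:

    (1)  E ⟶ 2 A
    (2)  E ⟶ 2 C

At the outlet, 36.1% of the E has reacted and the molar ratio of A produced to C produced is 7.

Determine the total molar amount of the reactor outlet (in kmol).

1080 kmol

Conversion of E: E consumed = 0.361 × 791 = 285.6 kmol = 1ξ₁ + 1ξ₂.
Selectivity: 2ξ₁ / (2ξ₂) = 7 → ξ₁ = 7 ξ₂.
Substitute: (1·7 + 1) ξ₂ = 285.6 → ξ₂ = 35.69 kmol, ξ₁ = 249.9 kmol.
Outlet amounts (n = n₀ + Σ ν·ξ):
  E: 791 − 1(249.9) − 1(35.69) = 505.4
  A: 0 + 2(249.9) = 499.7
  C: 0 + 2(35.69) = 71.39
Total out = 505.4 + 499.7 + 71.39 = 1077 kmol.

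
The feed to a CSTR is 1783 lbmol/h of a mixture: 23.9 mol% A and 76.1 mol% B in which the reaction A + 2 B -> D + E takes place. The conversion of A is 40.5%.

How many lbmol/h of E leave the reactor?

A reacted = 0.405 × 426.1 = 172.6 lbmol/h; ν_A = −1, so ξ = 172.6/1 = 172.6 lbmol/h.
Outlet amounts (n = n₀ + ν ξ):
  A: 426.1 − 1(172.6) = 253.6
  B: 1357 − 2(172.6) = 1012
  D: 0 + 1(172.6) = 172.6
  E: 0 + 1(172.6) = 172.6

173 lbmol/h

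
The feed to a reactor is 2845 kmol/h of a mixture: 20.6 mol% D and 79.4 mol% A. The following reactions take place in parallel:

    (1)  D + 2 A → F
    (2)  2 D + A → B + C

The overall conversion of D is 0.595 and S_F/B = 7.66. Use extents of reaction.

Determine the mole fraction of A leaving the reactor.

Conversion of D: D consumed = 0.595 × 586.1 = 348.7 kmol/h = 1ξ₁ + 2ξ₂.
Selectivity: 1ξ₁ / (1ξ₂) = 7.66 → ξ₁ = 7.66 ξ₂.
Substitute: (1·7.66 + 2) ξ₂ = 348.7 → ξ₂ = 36.1 kmol/h, ξ₁ = 276.5 kmol/h.
Outlet amounts (n = n₀ + Σ ν·ξ):
  D: 586.1 − 1(276.5) − 2(36.1) = 237.4
  A: 2259 − 2(276.5) − 1(36.1) = 1670
  F: 0 + 1(276.5) = 276.5
  B: 0 + 1(36.1) = 36.1
  C: 0 + 1(36.1) = 36.1
Total out = 2256 kmol/h; y_A = 1670 / 2256 = 0.7402.

0.74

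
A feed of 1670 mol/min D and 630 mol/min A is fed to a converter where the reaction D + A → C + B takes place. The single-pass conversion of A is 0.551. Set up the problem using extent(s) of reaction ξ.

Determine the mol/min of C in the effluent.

347 mol/min

A reacted = 0.551 × 630 = 347.1 mol/min; ν_A = −1, so ξ = 347.1/1 = 347.1 mol/min.
Outlet amounts (n = n₀ + ν ξ):
  D: 1670 − 1(347.1) = 1323
  A: 630 − 1(347.1) = 282.9
  C: 0 + 1(347.1) = 347.1
  B: 0 + 1(347.1) = 347.1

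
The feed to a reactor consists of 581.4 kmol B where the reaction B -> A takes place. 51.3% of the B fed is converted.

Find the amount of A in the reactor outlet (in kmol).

298 kmol

B reacted = 0.513 × 581.4 = 298.3 kmol; ν_B = −1, so ξ = 298.3/1 = 298.3 kmol.
Outlet amounts (n = n₀ + ν ξ):
  B: 581.4 − 1(298.3) = 283.1
  A: 0 + 1(298.3) = 298.3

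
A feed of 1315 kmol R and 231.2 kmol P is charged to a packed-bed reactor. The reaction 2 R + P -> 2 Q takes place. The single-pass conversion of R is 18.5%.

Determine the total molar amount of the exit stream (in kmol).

R reacted = 0.185 × 1315 = 243.3 kmol; ν_R = −2, so ξ = 243.3/2 = 121.6 kmol.
Outlet amounts (n = n₀ + ν ξ):
  R: 1315 − 2(121.6) = 1072
  P: 231.2 − 1(121.6) = 109.6
  Q: 0 + 2(121.6) = 243.3
Total out = 1072 + 109.6 + 243.3 = 1425 kmol.

1420 kmol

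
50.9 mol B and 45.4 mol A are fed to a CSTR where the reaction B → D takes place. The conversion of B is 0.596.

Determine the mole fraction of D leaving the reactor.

B reacted = 0.596 × 50.9 = 30.34 mol; ν_B = −1, so ξ = 30.34/1 = 30.34 mol.
Outlet amounts (n = n₀ + ν ξ):
  B: 50.9 − 1(30.34) = 20.56
  D: 0 + 1(30.34) = 30.34
  A: 45.4 (inert)
Total out = 96.3 mol; y_D = 30.34 / 96.3 = 0.315.

0.315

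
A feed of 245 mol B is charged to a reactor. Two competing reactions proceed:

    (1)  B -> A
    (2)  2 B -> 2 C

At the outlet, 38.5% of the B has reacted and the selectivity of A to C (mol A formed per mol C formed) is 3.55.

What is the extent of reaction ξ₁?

ξ₁ = 73.6 mol

Conversion of B: B consumed = 0.385 × 245 = 94.33 mol = 1ξ₁ + 2ξ₂.
Selectivity: 1ξ₁ / (2ξ₂) = 3.55 → ξ₁ = 7.1 ξ₂.
Substitute: (1·7.1 + 2) ξ₂ = 94.33 → ξ₂ = 10.37 mol, ξ₁ = 73.59 mol.
Outlet amounts (n = n₀ + Σ ν·ξ):
  B: 245 − 1(73.59) − 2(10.37) = 150.7
  A: 0 + 1(73.59) = 73.59
  C: 0 + 2(10.37) = 20.73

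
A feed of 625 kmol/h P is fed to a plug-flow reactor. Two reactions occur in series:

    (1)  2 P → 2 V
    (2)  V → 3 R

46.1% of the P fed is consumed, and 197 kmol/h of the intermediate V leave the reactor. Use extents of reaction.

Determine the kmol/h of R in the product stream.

Conversion of P: P consumed = 2ξ₁ = 0.461 × 625 → ξ₁ = 144.1 kmol/h.
V balance: n_V = 0 + 2ξ₁ − 1ξ₂ = 197 → ξ₂ = (2·144.1 − 197)/1 = 91.12 kmol/h.
Outlet amounts (n = n₀ + Σ ν·ξ):
  P: 625 − 2(144.1) = 336.9
  V: 0 + 2(144.1) − 1(91.12) = 197
  R: 0 + 3(91.12) = 273.4

273 kmol/h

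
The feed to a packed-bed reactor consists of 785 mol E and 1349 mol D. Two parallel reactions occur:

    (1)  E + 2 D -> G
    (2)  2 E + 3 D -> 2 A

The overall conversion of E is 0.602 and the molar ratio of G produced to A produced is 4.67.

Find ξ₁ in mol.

ξ₁ = 389 mol

Conversion of E: E consumed = 0.602 × 785 = 472.6 mol = 1ξ₁ + 2ξ₂.
Selectivity: 1ξ₁ / (2ξ₂) = 4.67 → ξ₁ = 9.34 ξ₂.
Substitute: (1·9.34 + 2) ξ₂ = 472.6 → ξ₂ = 41.67 mol, ξ₁ = 389.2 mol.
Outlet amounts (n = n₀ + Σ ν·ξ):
  E: 785 − 1(389.2) − 2(41.67) = 312.4
  D: 1349 − 2(389.2) − 3(41.67) = 445.5
  G: 0 + 1(389.2) = 389.2
  A: 0 + 2(41.67) = 83.35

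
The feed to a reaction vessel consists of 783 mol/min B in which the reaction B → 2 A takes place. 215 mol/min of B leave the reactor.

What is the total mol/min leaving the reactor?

1350 mol/min

For B: n = n₀ − 1ξ → 215 = 783 − 1ξ, giving ξ = 568 mol/min.
Outlet amounts (n = n₀ + ν ξ):
  B: 783 − 1(568) = 215
  A: 0 + 2(568) = 1136
Total out = 215 + 1136 = 1351 mol/min.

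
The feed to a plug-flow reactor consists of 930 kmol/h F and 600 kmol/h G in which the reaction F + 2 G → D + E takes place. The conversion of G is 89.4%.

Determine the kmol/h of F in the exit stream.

G reacted = 0.894 × 600 = 536.4 kmol/h; ν_G = −2, so ξ = 536.4/2 = 268.2 kmol/h.
Outlet amounts (n = n₀ + ν ξ):
  F: 930 − 1(268.2) = 661.8
  G: 600 − 2(268.2) = 63.6
  D: 0 + 1(268.2) = 268.2
  E: 0 + 1(268.2) = 268.2

662 kmol/h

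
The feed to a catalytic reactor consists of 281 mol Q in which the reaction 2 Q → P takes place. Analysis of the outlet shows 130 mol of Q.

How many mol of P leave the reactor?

75.5 mol

For Q: n = n₀ − 2ξ → 130 = 281 − 2ξ, giving ξ = 75.5 mol.
Outlet amounts (n = n₀ + ν ξ):
  Q: 281 − 2(75.5) = 130
  P: 0 + 1(75.5) = 75.5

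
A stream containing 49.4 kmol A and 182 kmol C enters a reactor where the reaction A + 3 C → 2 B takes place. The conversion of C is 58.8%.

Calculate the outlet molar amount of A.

13.7 kmol

C reacted = 0.588 × 182 = 107 kmol; ν_C = −3, so ξ = 107/3 = 35.67 kmol.
Outlet amounts (n = n₀ + ν ξ):
  A: 49.4 − 1(35.67) = 13.73
  C: 182 − 3(35.67) = 74.98
  B: 0 + 2(35.67) = 71.34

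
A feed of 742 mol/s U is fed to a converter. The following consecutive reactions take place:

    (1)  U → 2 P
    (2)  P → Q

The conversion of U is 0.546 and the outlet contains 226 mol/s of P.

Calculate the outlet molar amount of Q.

584 mol/s

Conversion of U: U consumed = 1ξ₁ = 0.546 × 742 → ξ₁ = 405.1 mol/s.
P balance: n_P = 0 + 2ξ₁ − 1ξ₂ = 226 → ξ₂ = (2·405.1 − 226)/1 = 584.3 mol/s.
Outlet amounts (n = n₀ + Σ ν·ξ):
  U: 742 − 1(405.1) = 336.9
  P: 0 + 2(405.1) − 1(584.3) = 226
  Q: 0 + 1(584.3) = 584.3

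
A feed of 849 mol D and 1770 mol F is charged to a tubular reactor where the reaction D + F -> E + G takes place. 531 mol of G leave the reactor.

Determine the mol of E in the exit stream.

531 mol

For G: n = n₀ + 1ξ → 531 = 0 + 1ξ, giving ξ = 531 mol.
Outlet amounts (n = n₀ + ν ξ):
  D: 849 − 1(531) = 318
  F: 1770 − 1(531) = 1239
  E: 0 + 1(531) = 531
  G: 0 + 1(531) = 531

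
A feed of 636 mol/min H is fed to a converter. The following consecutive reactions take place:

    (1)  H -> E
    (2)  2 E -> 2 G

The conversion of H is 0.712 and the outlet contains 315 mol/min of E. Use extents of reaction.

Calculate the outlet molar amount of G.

138 mol/min

Conversion of H: H consumed = 1ξ₁ = 0.712 × 636 → ξ₁ = 452.8 mol/min.
E balance: n_E = 0 + 1ξ₁ − 2ξ₂ = 315 → ξ₂ = (1·452.8 − 315)/2 = 68.92 mol/min.
Outlet amounts (n = n₀ + Σ ν·ξ):
  H: 636 − 1(452.8) = 183.2
  E: 0 + 1(452.8) − 2(68.92) = 315
  G: 0 + 2(68.92) = 137.8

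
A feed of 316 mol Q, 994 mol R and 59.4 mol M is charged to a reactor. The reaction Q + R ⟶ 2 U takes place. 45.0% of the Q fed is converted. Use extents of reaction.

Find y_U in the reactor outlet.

Q reacted = 0.45 × 316 = 142.2 mol; ν_Q = −1, so ξ = 142.2/1 = 142.2 mol.
Outlet amounts (n = n₀ + ν ξ):
  Q: 316 − 1(142.2) = 173.8
  R: 994 − 1(142.2) = 851.8
  U: 0 + 2(142.2) = 284.4
  M: 59.4 (inert)
Total out = 1369 mol; y_U = 284.4 / 1369 = 0.2077.

0.208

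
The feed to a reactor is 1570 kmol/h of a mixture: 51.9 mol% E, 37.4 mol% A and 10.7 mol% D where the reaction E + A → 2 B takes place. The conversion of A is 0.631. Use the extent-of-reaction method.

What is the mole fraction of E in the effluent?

A reacted = 0.631 × 587.2 = 370.5 kmol/h; ν_A = −1, so ξ = 370.5/1 = 370.5 kmol/h.
Outlet amounts (n = n₀ + ν ξ):
  E: 814.8 − 1(370.5) = 444.3
  A: 587.2 − 1(370.5) = 216.7
  B: 0 + 2(370.5) = 741
  D: 168 (inert)
Total out = 1570 kmol/h; y_E = 444.3 / 1570 = 0.283.

0.283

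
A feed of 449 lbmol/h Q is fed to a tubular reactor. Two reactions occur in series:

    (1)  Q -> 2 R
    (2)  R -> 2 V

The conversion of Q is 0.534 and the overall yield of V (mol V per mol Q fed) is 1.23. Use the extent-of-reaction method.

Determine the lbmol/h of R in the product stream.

Conversion of Q: Q consumed = 1ξ₁ = 0.534 × 449 → ξ₁ = 239.8 lbmol/h.
Yield of V: 2ξ₂ / 449 = 1.23 → ξ₂ = 276.1 lbmol/h.
Outlet amounts (n = n₀ + Σ ν·ξ):
  Q: 449 − 1(239.8) = 209.2
  R: 0 + 2(239.8) − 1(276.1) = 203.4
  V: 0 + 2(276.1) = 552.3

203 lbmol/h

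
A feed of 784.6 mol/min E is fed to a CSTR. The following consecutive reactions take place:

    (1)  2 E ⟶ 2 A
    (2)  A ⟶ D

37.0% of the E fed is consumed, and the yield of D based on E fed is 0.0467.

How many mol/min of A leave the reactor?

Conversion of E: E consumed = 2ξ₁ = 0.37 × 784.6 → ξ₁ = 145.2 mol/min.
Yield of D: 1ξ₂ / 784.6 = 0.0467 → ξ₂ = 36.64 mol/min.
Outlet amounts (n = n₀ + Σ ν·ξ):
  E: 784.6 − 2(145.2) = 494.3
  A: 0 + 2(145.2) − 1(36.64) = 253.7
  D: 0 + 1(36.64) = 36.64

254 mol/min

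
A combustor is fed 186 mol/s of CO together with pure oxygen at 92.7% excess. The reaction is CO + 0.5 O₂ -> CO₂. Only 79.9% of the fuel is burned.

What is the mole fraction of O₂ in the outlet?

Stoichiometric O₂ = 0.5 × 186 = 93 mol/s; O₂ fed = 93 × 1.927 = 179.2 mol/s.
Fuel reacted = 0.799 × 186 → ξ = 148.6 mol/s.
Outlet (n = n₀ + ν ξ):
  CO: 186 − 1(148.6) = 37.39
  O₂: 179.2 − 0.5(148.6) = 104.9
  CO₂: 0 + 1(148.6) = 148.6
Total out = 290.9 mol/s; y_O₂ = 104.9 / 290.9 = 0.3606.

0.361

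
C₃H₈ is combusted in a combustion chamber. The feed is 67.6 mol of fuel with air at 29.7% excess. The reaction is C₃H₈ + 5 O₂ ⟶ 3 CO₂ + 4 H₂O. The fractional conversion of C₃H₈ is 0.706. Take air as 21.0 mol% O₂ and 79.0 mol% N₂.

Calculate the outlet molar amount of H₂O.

Stoichiometric O₂ = 5 × 67.6 = 338 mol; O₂ fed = 338 × 1.297 = 438.4 mol.
N₂ fed = 438.4 × 79/21 = 1649 mol.
Fuel reacted = 0.706 × 67.6 → ξ = 47.73 mol.
Outlet (n = n₀ + ν ξ):
  C₃H₈: 67.6 − 1(47.73) = 19.87
  O₂: 438.4 − 5(47.73) = 199.8
  N₂: 1649 (inert)
  CO₂: 0 + 3(47.73) = 143.2
  H₂O: 0 + 4(47.73) = 190.9

191 mol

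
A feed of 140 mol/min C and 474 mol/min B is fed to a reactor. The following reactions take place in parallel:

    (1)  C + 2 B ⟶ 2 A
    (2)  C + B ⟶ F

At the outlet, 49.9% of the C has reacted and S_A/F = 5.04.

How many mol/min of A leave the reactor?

Conversion of C: C consumed = 0.499 × 140 = 69.86 mol/min = 1ξ₁ + 1ξ₂.
Selectivity: 2ξ₁ / (1ξ₂) = 5.04 → ξ₁ = 2.52 ξ₂.
Substitute: (1·2.52 + 1) ξ₂ = 69.86 → ξ₂ = 19.85 mol/min, ξ₁ = 50.01 mol/min.
Outlet amounts (n = n₀ + Σ ν·ξ):
  C: 140 − 1(50.01) − 1(19.85) = 70.14
  B: 474 − 2(50.01) − 1(19.85) = 354.1
  A: 0 + 2(50.01) = 100
  F: 0 + 1(19.85) = 19.85

100 mol/min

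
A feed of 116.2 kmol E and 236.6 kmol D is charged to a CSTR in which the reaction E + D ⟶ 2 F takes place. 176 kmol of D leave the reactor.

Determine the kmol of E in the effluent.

For D: n = n₀ − 1ξ → 176 = 236.6 − 1ξ, giving ξ = 60.6 kmol.
Outlet amounts (n = n₀ + ν ξ):
  E: 116.2 − 1(60.6) = 55.6
  D: 236.6 − 1(60.6) = 176
  F: 0 + 2(60.6) = 121.2

55.6 kmol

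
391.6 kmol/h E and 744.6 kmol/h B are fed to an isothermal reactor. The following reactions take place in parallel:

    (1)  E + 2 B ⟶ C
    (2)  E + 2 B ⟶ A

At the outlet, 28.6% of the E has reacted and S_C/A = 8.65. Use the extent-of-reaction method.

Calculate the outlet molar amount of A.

Conversion of E: E consumed = 0.286 × 391.6 = 112 kmol/h = 1ξ₁ + 1ξ₂.
Selectivity: 1ξ₁ / (1ξ₂) = 8.65 → ξ₁ = 8.65 ξ₂.
Substitute: (1·8.65 + 1) ξ₂ = 112 → ξ₂ = 11.61 kmol/h, ξ₁ = 100.4 kmol/h.
Outlet amounts (n = n₀ + Σ ν·ξ):
  E: 391.6 − 1(100.4) − 1(11.61) = 279.6
  B: 744.6 − 2(100.4) − 2(11.61) = 520.6
  C: 0 + 1(100.4) = 100.4
  A: 0 + 1(11.61) = 11.61

11.6 kmol/h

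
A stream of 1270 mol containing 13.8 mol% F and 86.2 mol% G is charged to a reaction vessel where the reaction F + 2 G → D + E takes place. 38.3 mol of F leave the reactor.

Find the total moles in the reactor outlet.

For F: n = n₀ − 1ξ → 38.3 = 175.3 − 1ξ, giving ξ = 137 mol.
Outlet amounts (n = n₀ + ν ξ):
  F: 175.3 − 1(137) = 38.3
  G: 1095 − 2(137) = 820.8
  D: 0 + 1(137) = 137
  E: 0 + 1(137) = 137
Total out = 38.3 + 820.8 + 137 + 137 = 1133 mol.

1130 mol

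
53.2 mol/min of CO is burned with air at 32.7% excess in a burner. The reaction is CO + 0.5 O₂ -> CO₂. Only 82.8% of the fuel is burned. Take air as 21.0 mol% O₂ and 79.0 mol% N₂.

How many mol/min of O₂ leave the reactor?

Stoichiometric O₂ = 0.5 × 53.2 = 26.6 mol/min; O₂ fed = 26.6 × 1.327 = 35.3 mol/min.
N₂ fed = 35.3 × 79/21 = 132.8 mol/min.
Fuel reacted = 0.828 × 53.2 → ξ = 44.05 mol/min.
Outlet (n = n₀ + ν ξ):
  CO: 53.2 − 1(44.05) = 9.15
  O₂: 35.3 − 0.5(44.05) = 13.27
  N₂: 132.8 (inert)
  CO₂: 0 + 1(44.05) = 44.05

13.3 mol/min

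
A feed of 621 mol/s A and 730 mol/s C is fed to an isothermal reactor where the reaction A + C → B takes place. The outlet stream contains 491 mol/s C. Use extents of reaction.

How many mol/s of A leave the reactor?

For C: n = n₀ − 1ξ → 491 = 730 − 1ξ, giving ξ = 239 mol/s.
Outlet amounts (n = n₀ + ν ξ):
  A: 621 − 1(239) = 382
  C: 730 − 1(239) = 491
  B: 0 + 1(239) = 239

382 mol/s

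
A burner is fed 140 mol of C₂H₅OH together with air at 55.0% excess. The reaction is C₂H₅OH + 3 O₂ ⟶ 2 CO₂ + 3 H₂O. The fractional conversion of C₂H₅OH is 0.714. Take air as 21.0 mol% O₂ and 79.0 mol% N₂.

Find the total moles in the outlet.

Stoichiometric O₂ = 3 × 140 = 420 mol; O₂ fed = 420 × 1.550 = 651 mol.
N₂ fed = 651 × 79/21 = 2449 mol.
Fuel reacted = 0.714 × 140 → ξ = 99.96 mol.
Outlet (n = n₀ + ν ξ):
  C₂H₅OH: 140 − 1(99.96) = 40.04
  O₂: 651 − 3(99.96) = 351.1
  N₂: 2449 (inert)
  CO₂: 0 + 2(99.96) = 199.9
  H₂O: 0 + 3(99.96) = 299.9
Total out = 40.04 + 351.1 + 2449 + 199.9 + 299.9 = 3340 mol.

3340 mol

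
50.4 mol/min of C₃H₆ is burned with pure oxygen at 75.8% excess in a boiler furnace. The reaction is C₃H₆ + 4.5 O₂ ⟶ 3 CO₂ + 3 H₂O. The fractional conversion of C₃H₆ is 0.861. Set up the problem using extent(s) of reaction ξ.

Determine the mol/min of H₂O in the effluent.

Stoichiometric O₂ = 4.5 × 50.4 = 226.8 mol/min; O₂ fed = 226.8 × 1.758 = 398.7 mol/min.
Fuel reacted = 0.861 × 50.4 → ξ = 43.39 mol/min.
Outlet (n = n₀ + ν ξ):
  C₃H₆: 50.4 − 1(43.39) = 7.006
  O₂: 398.7 − 4.5(43.39) = 203.4
  CO₂: 0 + 3(43.39) = 130.2
  H₂O: 0 + 3(43.39) = 130.2

130 mol/min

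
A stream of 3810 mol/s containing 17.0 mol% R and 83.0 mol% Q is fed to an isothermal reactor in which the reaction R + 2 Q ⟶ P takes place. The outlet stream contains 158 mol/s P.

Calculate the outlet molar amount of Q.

For P: n = n₀ + 1ξ → 158 = 0 + 1ξ, giving ξ = 158 mol/s.
Outlet amounts (n = n₀ + ν ξ):
  R: 647.7 − 1(158) = 489.7
  Q: 3162 − 2(158) = 2846
  P: 0 + 1(158) = 158

2850 mol/s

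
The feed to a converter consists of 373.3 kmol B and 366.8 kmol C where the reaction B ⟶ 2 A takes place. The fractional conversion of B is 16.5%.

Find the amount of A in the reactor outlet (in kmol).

B reacted = 0.165 × 373.3 = 61.59 kmol; ν_B = −1, so ξ = 61.59/1 = 61.59 kmol.
Outlet amounts (n = n₀ + ν ξ):
  B: 373.3 − 1(61.59) = 311.7
  A: 0 + 2(61.59) = 123.2
  C: 366.8 (inert)

123 kmol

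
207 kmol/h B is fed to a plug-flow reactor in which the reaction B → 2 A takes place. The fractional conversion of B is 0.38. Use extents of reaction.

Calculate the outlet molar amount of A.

157 kmol/h

B reacted = 0.38 × 207 = 78.66 kmol/h; ν_B = −1, so ξ = 78.66/1 = 78.66 kmol/h.
Outlet amounts (n = n₀ + ν ξ):
  B: 207 − 1(78.66) = 128.3
  A: 0 + 2(78.66) = 157.3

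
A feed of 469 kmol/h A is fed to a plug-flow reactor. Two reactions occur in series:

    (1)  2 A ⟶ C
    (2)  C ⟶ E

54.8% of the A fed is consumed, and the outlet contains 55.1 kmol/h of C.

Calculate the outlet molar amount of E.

Conversion of A: A consumed = 2ξ₁ = 0.548 × 469 → ξ₁ = 128.5 kmol/h.
C balance: n_C = 0 + 1ξ₁ − 1ξ₂ = 55.1 → ξ₂ = (1·128.5 − 55.1)/1 = 73.41 kmol/h.
Outlet amounts (n = n₀ + Σ ν·ξ):
  A: 469 − 2(128.5) = 212
  C: 0 + 1(128.5) − 1(73.41) = 55.1
  E: 0 + 1(73.41) = 73.41

73.4 kmol/h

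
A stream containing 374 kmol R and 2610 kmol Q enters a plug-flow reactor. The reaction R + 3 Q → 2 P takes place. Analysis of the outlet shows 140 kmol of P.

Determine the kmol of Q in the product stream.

For P: n = n₀ + 2ξ → 140 = 0 + 2ξ, giving ξ = 70 kmol.
Outlet amounts (n = n₀ + ν ξ):
  R: 374 − 1(70) = 304
  Q: 2610 − 3(70) = 2400
  P: 0 + 2(70) = 140

2400 kmol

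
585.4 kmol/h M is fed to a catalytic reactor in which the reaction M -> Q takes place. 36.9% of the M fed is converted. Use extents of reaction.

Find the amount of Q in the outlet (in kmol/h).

M reacted = 0.369 × 585.4 = 216 kmol/h; ν_M = −1, so ξ = 216/1 = 216 kmol/h.
Outlet amounts (n = n₀ + ν ξ):
  M: 585.4 − 1(216) = 369.4
  Q: 0 + 1(216) = 216

216 kmol/h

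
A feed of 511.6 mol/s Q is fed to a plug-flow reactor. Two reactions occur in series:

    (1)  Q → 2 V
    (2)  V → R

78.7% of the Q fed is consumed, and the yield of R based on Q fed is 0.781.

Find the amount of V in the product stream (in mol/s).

Conversion of Q: Q consumed = 1ξ₁ = 0.787 × 511.6 → ξ₁ = 402.6 mol/s.
Yield of R: 1ξ₂ / 511.6 = 0.781 → ξ₂ = 399.6 mol/s.
Outlet amounts (n = n₀ + Σ ν·ξ):
  Q: 511.6 − 1(402.6) = 109
  V: 0 + 2(402.6) − 1(399.6) = 405.7
  R: 0 + 1(399.6) = 399.6

406 mol/s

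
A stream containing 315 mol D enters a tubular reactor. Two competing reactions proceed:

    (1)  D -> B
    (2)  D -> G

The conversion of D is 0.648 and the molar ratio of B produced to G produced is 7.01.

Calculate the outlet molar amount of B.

Conversion of D: D consumed = 0.648 × 315 = 204.1 mol = 1ξ₁ + 1ξ₂.
Selectivity: 1ξ₁ / (1ξ₂) = 7.01 → ξ₁ = 7.01 ξ₂.
Substitute: (1·7.01 + 1) ξ₂ = 204.1 → ξ₂ = 25.48 mol, ξ₁ = 178.6 mol.
Outlet amounts (n = n₀ + Σ ν·ξ):
  D: 315 − 1(178.6) − 1(25.48) = 110.9
  B: 0 + 1(178.6) = 178.6
  G: 0 + 1(25.48) = 25.48

179 mol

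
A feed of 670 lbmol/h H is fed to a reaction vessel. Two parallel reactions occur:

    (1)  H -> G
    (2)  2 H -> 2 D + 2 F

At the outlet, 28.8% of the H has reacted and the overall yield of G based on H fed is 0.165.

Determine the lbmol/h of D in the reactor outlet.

Yield of G: 1ξ₁ / 670 = 0.165 → ξ₁ = 110.6 lbmol/h.
Conversion of H: 1ξ₁ + 2ξ₂ = 0.288 × 670 = 193 → ξ₂ = 41.2 lbmol/h.
Outlet amounts (n = n₀ + Σ ν·ξ):
  H: 670 − 1(110.6) − 2(41.2) = 477
  G: 0 + 1(110.6) = 110.6
  D: 0 + 2(41.2) = 82.41
  F: 0 + 2(41.2) = 82.41

82.4 lbmol/h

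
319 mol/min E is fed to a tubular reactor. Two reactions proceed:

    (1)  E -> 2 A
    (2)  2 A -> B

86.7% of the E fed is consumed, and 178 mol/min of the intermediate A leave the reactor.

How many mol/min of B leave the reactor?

188 mol/min

Conversion of E: E consumed = 1ξ₁ = 0.867 × 319 → ξ₁ = 276.6 mol/min.
A balance: n_A = 0 + 2ξ₁ − 2ξ₂ = 178 → ξ₂ = (2·276.6 − 178)/2 = 187.6 mol/min.
Outlet amounts (n = n₀ + Σ ν·ξ):
  E: 319 − 1(276.6) = 42.43
  A: 0 + 2(276.6) − 2(187.6) = 178
  B: 0 + 1(187.6) = 187.6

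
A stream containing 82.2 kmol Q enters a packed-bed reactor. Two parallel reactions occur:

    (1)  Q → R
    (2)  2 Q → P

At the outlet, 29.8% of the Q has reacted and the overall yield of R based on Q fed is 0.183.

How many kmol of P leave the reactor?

Yield of R: 1ξ₁ / 82.2 = 0.183 → ξ₁ = 15.04 kmol.
Conversion of Q: 1ξ₁ + 2ξ₂ = 0.298 × 82.2 = 24.5 → ξ₂ = 4.726 kmol.
Outlet amounts (n = n₀ + Σ ν·ξ):
  Q: 82.2 − 1(15.04) − 2(4.726) = 57.7
  R: 0 + 1(15.04) = 15.04
  P: 0 + 1(4.726) = 4.726

4.73 kmol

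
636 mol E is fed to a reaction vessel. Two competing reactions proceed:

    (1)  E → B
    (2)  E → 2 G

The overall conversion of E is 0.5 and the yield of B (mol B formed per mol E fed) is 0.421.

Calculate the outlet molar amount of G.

100 mol

Yield of B: 1ξ₁ / 636 = 0.421 → ξ₁ = 267.8 mol.
Conversion of E: 1ξ₁ + 1ξ₂ = 0.5 × 636 = 318 → ξ₂ = 50.24 mol.
Outlet amounts (n = n₀ + Σ ν·ξ):
  E: 636 − 1(267.8) − 1(50.24) = 318
  B: 0 + 1(267.8) = 267.8
  G: 0 + 2(50.24) = 100.5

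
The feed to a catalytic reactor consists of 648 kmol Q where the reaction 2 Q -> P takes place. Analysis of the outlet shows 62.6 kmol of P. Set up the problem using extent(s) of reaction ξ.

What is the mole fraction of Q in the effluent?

For P: n = n₀ + 1ξ → 62.6 = 0 + 1ξ, giving ξ = 62.6 kmol.
Outlet amounts (n = n₀ + ν ξ):
  Q: 648 − 2(62.6) = 522.8
  P: 0 + 1(62.6) = 62.6
Total out = 585.4 kmol; y_Q = 522.8 / 585.4 = 0.8931.

0.893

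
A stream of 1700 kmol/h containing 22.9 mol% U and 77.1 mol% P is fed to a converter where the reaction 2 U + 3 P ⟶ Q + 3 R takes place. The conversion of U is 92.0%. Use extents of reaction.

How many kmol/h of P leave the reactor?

773 kmol/h

U reacted = 0.92 × 389.3 = 358.2 kmol/h; ν_U = −2, so ξ = 358.2/2 = 179.1 kmol/h.
Outlet amounts (n = n₀ + ν ξ):
  U: 389.3 − 2(179.1) = 31.14
  P: 1311 − 3(179.1) = 773.5
  Q: 0 + 1(179.1) = 179.1
  R: 0 + 3(179.1) = 537.2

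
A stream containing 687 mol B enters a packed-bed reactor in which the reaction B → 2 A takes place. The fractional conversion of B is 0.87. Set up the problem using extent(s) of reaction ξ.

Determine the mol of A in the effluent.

1200 mol

B reacted = 0.87 × 687 = 597.7 mol; ν_B = −1, so ξ = 597.7/1 = 597.7 mol.
Outlet amounts (n = n₀ + ν ξ):
  B: 687 − 1(597.7) = 89.31
  A: 0 + 2(597.7) = 1195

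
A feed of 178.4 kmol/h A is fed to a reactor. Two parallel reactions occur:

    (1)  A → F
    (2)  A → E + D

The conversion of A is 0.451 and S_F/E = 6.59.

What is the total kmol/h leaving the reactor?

189 kmol/h

Conversion of A: A consumed = 0.451 × 178.4 = 80.46 kmol/h = 1ξ₁ + 1ξ₂.
Selectivity: 1ξ₁ / (1ξ₂) = 6.59 → ξ₁ = 6.59 ξ₂.
Substitute: (1·6.59 + 1) ξ₂ = 80.46 → ξ₂ = 10.6 kmol/h, ξ₁ = 69.86 kmol/h.
Outlet amounts (n = n₀ + Σ ν·ξ):
  A: 178.4 − 1(69.86) − 1(10.6) = 97.94
  F: 0 + 1(69.86) = 69.86
  E: 0 + 1(10.6) = 10.6
  D: 0 + 1(10.6) = 10.6
Total out = 97.94 + 69.86 + 10.6 + 10.6 = 189 kmol/h.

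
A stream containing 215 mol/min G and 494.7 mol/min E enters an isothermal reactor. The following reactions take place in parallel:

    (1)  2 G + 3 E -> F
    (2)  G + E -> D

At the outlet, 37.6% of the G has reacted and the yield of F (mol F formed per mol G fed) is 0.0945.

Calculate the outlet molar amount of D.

Yield of F: 1ξ₁ / 215 = 0.0945 → ξ₁ = 20.32 mol/min.
Conversion of G: 2ξ₁ + 1ξ₂ = 0.376 × 215 = 80.84 → ξ₂ = 40.21 mol/min.
Outlet amounts (n = n₀ + Σ ν·ξ):
  G: 215 − 2(20.32) − 1(40.21) = 134.2
  E: 494.7 − 3(20.32) − 1(40.21) = 393.5
  F: 0 + 1(20.32) = 20.32
  D: 0 + 1(40.21) = 40.21

40.2 mol/min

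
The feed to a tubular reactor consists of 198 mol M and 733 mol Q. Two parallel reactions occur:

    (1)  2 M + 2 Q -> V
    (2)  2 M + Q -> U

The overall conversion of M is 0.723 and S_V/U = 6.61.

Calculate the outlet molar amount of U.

Conversion of M: M consumed = 0.723 × 198 = 143.2 mol = 2ξ₁ + 2ξ₂.
Selectivity: 1ξ₁ / (1ξ₂) = 6.61 → ξ₁ = 6.61 ξ₂.
Substitute: (2·6.61 + 2) ξ₂ = 143.2 → ξ₂ = 9.406 mol, ξ₁ = 62.17 mol.
Outlet amounts (n = n₀ + Σ ν·ξ):
  M: 198 − 2(62.17) − 2(9.406) = 54.85
  Q: 733 − 2(62.17) − 1(9.406) = 599.3
  V: 0 + 1(62.17) = 62.17
  U: 0 + 1(9.406) = 9.406

9.41 mol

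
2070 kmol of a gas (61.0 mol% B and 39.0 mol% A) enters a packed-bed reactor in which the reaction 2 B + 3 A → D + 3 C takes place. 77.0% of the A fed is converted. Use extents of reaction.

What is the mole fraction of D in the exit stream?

A reacted = 0.77 × 807.3 = 621.6 kmol; ν_A = −3, so ξ = 621.6/3 = 207.2 kmol.
Outlet amounts (n = n₀ + ν ξ):
  B: 1263 − 2(207.2) = 848.3
  A: 807.3 − 3(207.2) = 185.7
  D: 0 + 1(207.2) = 207.2
  C: 0 + 3(207.2) = 621.6
Total out = 1863 kmol; y_D = 207.2 / 1863 = 0.1112.

0.111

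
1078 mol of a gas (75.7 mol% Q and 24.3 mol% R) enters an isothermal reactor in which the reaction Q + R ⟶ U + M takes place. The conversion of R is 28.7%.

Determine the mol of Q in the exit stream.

R reacted = 0.287 × 262 = 75.18 mol; ν_R = −1, so ξ = 75.18/1 = 75.18 mol.
Outlet amounts (n = n₀ + ν ξ):
  Q: 816 − 1(75.18) = 740.9
  R: 262 − 1(75.18) = 186.8
  U: 0 + 1(75.18) = 75.18
  M: 0 + 1(75.18) = 75.18

741 mol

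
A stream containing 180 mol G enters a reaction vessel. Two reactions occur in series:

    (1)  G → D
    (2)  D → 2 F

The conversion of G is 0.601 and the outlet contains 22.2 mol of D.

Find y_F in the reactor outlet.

0.647

Conversion of G: G consumed = 1ξ₁ = 0.601 × 180 → ξ₁ = 108.2 mol.
D balance: n_D = 0 + 1ξ₁ − 1ξ₂ = 22.2 → ξ₂ = (1·108.2 − 22.2)/1 = 85.98 mol.
Outlet amounts (n = n₀ + Σ ν·ξ):
  G: 180 − 1(108.2) = 71.82
  D: 0 + 1(108.2) − 1(85.98) = 22.2
  F: 0 + 2(85.98) = 172
Total out = 266 mol; y_F = 172 / 266 = 0.6465.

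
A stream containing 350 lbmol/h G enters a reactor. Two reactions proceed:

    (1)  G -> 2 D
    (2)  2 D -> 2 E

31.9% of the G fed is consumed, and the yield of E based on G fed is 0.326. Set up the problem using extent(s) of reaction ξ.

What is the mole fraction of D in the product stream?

0.237

Conversion of G: G consumed = 1ξ₁ = 0.319 × 350 → ξ₁ = 111.7 lbmol/h.
Yield of E: 2ξ₂ / 350 = 0.326 → ξ₂ = 57.05 lbmol/h.
Outlet amounts (n = n₀ + Σ ν·ξ):
  G: 350 − 1(111.7) = 238.3
  D: 0 + 2(111.7) − 2(57.05) = 109.2
  E: 0 + 2(57.05) = 114.1
Total out = 461.6 lbmol/h; y_D = 109.2 / 461.6 = 0.2365.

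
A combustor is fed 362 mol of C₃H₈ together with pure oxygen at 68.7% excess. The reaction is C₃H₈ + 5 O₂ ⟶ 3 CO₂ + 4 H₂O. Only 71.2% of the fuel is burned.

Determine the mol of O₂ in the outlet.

1760 mol

Stoichiometric O₂ = 5 × 362 = 1810 mol; O₂ fed = 1810 × 1.687 = 3053 mol.
Fuel reacted = 0.712 × 362 → ξ = 257.7 mol.
Outlet (n = n₀ + ν ξ):
  C₃H₈: 362 − 1(257.7) = 104.3
  O₂: 3053 − 5(257.7) = 1765
  CO₂: 0 + 3(257.7) = 773.2
  H₂O: 0 + 4(257.7) = 1031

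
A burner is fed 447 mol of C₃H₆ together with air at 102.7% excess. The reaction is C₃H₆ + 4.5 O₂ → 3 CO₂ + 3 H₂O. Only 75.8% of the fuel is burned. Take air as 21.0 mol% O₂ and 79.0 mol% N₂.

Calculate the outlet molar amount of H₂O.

Stoichiometric O₂ = 4.5 × 447 = 2012 mol; O₂ fed = 2012 × 2.027 = 4077 mol.
N₂ fed = 4077 × 79/21 = 15340 mol.
Fuel reacted = 0.758 × 447 → ξ = 338.8 mol.
Outlet (n = n₀ + ν ξ):
  C₃H₆: 447 − 1(338.8) = 108.2
  O₂: 4077 − 4.5(338.8) = 2553
  N₂: 15340 (inert)
  CO₂: 0 + 3(338.8) = 1016
  H₂O: 0 + 3(338.8) = 1016

1020 mol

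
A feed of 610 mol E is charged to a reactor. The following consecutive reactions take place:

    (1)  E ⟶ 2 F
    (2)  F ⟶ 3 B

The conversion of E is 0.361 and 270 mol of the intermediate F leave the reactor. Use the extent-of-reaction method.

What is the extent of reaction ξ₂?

ξ₂ = 170 mol

Conversion of E: E consumed = 1ξ₁ = 0.361 × 610 → ξ₁ = 220.2 mol.
F balance: n_F = 0 + 2ξ₁ − 1ξ₂ = 270 → ξ₂ = (2·220.2 − 270)/1 = 170.4 mol.
Outlet amounts (n = n₀ + Σ ν·ξ):
  E: 610 − 1(220.2) = 389.8
  F: 0 + 2(220.2) − 1(170.4) = 270
  B: 0 + 3(170.4) = 511.3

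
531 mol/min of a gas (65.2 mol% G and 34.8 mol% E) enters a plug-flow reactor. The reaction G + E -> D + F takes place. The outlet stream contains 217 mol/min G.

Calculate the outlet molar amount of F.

For G: n = n₀ − 1ξ → 217 = 346.2 − 1ξ, giving ξ = 129.2 mol/min.
Outlet amounts (n = n₀ + ν ξ):
  G: 346.2 − 1(129.2) = 217
  E: 184.8 − 1(129.2) = 55.58
  D: 0 + 1(129.2) = 129.2
  F: 0 + 1(129.2) = 129.2

129 mol/min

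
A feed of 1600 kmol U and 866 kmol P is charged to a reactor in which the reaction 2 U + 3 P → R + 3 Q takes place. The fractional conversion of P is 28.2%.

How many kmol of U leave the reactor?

1440 kmol

P reacted = 0.282 × 866 = 244.2 kmol; ν_P = −3, so ξ = 244.2/3 = 81.4 kmol.
Outlet amounts (n = n₀ + ν ξ):
  U: 1600 − 2(81.4) = 1437
  P: 866 − 3(81.4) = 621.8
  R: 0 + 1(81.4) = 81.4
  Q: 0 + 3(81.4) = 244.2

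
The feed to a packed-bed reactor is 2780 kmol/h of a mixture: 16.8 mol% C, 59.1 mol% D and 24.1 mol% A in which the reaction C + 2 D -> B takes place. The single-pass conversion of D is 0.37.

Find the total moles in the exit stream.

2170 kmol/h

D reacted = 0.37 × 1643 = 607.9 kmol/h; ν_D = −2, so ξ = 607.9/2 = 304 kmol/h.
Outlet amounts (n = n₀ + ν ξ):
  C: 467 − 1(304) = 163.1
  D: 1643 − 2(304) = 1035
  B: 0 + 1(304) = 304
  A: 670 (inert)
Total out = 163.1 + 1035 + 304 + 670 = 2172 kmol/h.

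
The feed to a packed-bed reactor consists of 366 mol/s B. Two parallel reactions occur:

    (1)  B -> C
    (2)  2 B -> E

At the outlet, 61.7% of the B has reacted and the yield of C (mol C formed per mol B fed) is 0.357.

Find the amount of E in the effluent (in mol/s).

Yield of C: 1ξ₁ / 366 = 0.357 → ξ₁ = 130.7 mol/s.
Conversion of B: 1ξ₁ + 2ξ₂ = 0.617 × 366 = 225.8 → ξ₂ = 47.58 mol/s.
Outlet amounts (n = n₀ + Σ ν·ξ):
  B: 366 − 1(130.7) − 2(47.58) = 140.2
  C: 0 + 1(130.7) = 130.7
  E: 0 + 1(47.58) = 47.58

47.6 mol/s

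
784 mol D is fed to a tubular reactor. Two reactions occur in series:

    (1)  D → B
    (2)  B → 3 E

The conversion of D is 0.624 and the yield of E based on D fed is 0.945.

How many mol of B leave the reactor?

Conversion of D: D consumed = 1ξ₁ = 0.624 × 784 → ξ₁ = 489.2 mol.
Yield of E: 3ξ₂ / 784 = 0.945 → ξ₂ = 247 mol.
Outlet amounts (n = n₀ + Σ ν·ξ):
  D: 784 − 1(489.2) = 294.8
  B: 0 + 1(489.2) − 1(247) = 242.3
  E: 0 + 3(247) = 740.9

242 mol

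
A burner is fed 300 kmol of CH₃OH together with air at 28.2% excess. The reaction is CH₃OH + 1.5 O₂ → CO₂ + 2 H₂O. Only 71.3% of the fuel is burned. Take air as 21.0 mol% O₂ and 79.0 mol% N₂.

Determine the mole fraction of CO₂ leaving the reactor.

0.0678

Stoichiometric O₂ = 1.5 × 300 = 450 kmol; O₂ fed = 450 × 1.282 = 576.9 kmol.
N₂ fed = 576.9 × 79/21 = 2170 kmol.
Fuel reacted = 0.713 × 300 → ξ = 213.9 kmol.
Outlet (n = n₀ + ν ξ):
  CH₃OH: 300 − 1(213.9) = 86.1
  O₂: 576.9 − 1.5(213.9) = 256.1
  N₂: 2170 (inert)
  CO₂: 0 + 1(213.9) = 213.9
  H₂O: 0 + 2(213.9) = 427.8
Total out = 3154 kmol; y_CO₂ = 213.9 / 3154 = 0.06782.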